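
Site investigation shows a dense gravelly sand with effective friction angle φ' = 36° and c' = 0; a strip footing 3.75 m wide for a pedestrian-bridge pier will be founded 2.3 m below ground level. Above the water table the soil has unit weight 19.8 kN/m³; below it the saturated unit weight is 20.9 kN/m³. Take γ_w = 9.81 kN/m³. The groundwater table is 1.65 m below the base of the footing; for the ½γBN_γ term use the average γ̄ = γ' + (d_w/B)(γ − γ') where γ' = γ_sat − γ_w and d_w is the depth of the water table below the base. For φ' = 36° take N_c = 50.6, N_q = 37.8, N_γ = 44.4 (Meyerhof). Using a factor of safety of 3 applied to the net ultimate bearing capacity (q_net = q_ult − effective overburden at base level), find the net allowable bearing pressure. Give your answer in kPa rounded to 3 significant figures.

Overburden at base level: q = 19.8 × 2.3 = 45.54 kPa.
The water table is 1.65 m below the base (< B = 3.75 m), so the ½γBN_γ term uses γ̄ = γ' + (d_w/B)(γ − γ') = 11.09 + (1.65/3.75)(19.8 − 11.09) = 14.922 kN/m³.
Surcharge term q·N_q = 45.54 × 37.8 = 1721.4 kPa; self-weight term 0.5·γ·B·N_γ = 0.5 × 14.922 × 3.75 × 44.4 = 1242.3 kPa.
q_ult = 1721.4 + 1242.3 = 2963.7 kPa.
Net ultimate: q_net = 2963.7 − 45.54 = 2918.2 kPa.
q_all(net) = 2918.2 / 3 = 972.72 kPa.

q_all(net) ≈ 973 kPa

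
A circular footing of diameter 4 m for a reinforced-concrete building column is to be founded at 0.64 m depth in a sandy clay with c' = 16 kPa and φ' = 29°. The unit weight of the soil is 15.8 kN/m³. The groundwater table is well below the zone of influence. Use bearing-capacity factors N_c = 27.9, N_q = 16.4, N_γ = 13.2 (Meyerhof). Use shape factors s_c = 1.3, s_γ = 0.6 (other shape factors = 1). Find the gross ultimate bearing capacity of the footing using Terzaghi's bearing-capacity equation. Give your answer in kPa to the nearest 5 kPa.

q_ult ≈ 995 kPa

Effective surcharge at the founding depth q = γ·D_f = 15.8 × 0.64 = 10.112 kPa.
q_ult = c·N_c·s_c + q·N_q + 0.5·γ·B·N_γ·s_γ
     = 16 × 27.9 × 1.3 + 10.112 × 16.4 + 0.5 × 15.8 × 4 × 13.2 × 0.6
     = 580.32 + 165.84 + 250.27 = 996.43 kPa.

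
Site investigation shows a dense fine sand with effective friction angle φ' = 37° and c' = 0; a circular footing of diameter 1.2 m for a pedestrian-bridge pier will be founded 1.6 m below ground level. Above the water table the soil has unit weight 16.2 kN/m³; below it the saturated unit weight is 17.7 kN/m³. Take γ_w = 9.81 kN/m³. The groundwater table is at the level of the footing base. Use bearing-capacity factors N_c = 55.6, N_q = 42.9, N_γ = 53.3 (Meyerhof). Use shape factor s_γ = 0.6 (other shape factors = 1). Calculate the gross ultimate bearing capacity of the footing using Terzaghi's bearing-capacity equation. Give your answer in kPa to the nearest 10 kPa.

q_ult ≈ 1260 kPa

q = γ·D_f = 16.2 × 1.6 = 25.92 kPa.
For the ½γBN_γ term take γ' = 17.7 − 9.81 = 7.89 kN/m³ (soil below base is submerged).
q·N_q = 25.92 × 42.9 = 1112 kPa
0.5·γ·B·N_γ·s_γ = 0.5 × 7.89 × 1.2 × 53.3 × 0.6 = 151.39 kPa
q_ult = 1112 + 151.39 = 1263.4 kPa.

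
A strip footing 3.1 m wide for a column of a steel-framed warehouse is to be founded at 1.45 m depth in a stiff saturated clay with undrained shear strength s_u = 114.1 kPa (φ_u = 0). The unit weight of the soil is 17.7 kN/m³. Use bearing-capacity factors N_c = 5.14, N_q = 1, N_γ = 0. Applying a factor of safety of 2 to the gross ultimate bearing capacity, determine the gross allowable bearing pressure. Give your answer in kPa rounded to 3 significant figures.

q_all ≈ 306 kPa

Overburden at base level: q = 17.7 × 1.45 = 25.665 kPa.
Cohesion term c·N_c = 114.1 × 5.14 = 586.47 kPa; surcharge term q·N_q = 25.665 × 1 = 25.665 kPa.
q_ult = 586.47 + 25.665 = 612.14 kPa.
q_all = q_ult / FS = 612.14 / 2 = 306.07 kPa.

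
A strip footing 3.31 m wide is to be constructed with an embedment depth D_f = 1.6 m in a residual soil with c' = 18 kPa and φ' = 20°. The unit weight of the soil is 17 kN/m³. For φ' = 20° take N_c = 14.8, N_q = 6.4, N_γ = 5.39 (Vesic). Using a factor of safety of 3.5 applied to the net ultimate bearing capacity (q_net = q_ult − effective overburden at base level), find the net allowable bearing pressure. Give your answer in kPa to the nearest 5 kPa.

q_all(net) ≈ 160 kPa

Effective surcharge at the founding depth q = γ·D_f = 17 × 1.6 = 27.2 kPa.
q_ult = c·N_c + q·N_q + 0.5·γ·B·N_γ
     = 18 × 14.8 + 27.2 × 6.4 + 0.5 × 17 × 3.31 × 5.39
     = 266.4 + 174.08 + 151.65 = 592.13 kPa.
Net ultimate: q_net = 592.13 − 27.2 = 564.93 kPa.
q_all(net) = 564.93 / 3.5 = 161.41 kPa.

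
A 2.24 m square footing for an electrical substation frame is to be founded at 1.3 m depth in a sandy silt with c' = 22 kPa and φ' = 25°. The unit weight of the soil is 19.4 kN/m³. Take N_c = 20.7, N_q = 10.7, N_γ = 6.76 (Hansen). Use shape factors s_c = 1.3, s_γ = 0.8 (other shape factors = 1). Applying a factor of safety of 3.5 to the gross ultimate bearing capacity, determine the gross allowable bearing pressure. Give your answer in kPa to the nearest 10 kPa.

q_all ≈ 280 kPa

Overburden at base level: q = 19.4 × 1.3 = 25.22 kPa.
Cohesion term c·N_c·s_c = 22 × 20.7 × 1.3 = 592.02 kPa; surcharge term q·N_q = 25.22 × 10.7 = 269.85 kPa; self-weight term 0.5·γ·B·N_γ·s_γ = 0.5 × 19.4 × 2.24 × 6.76 × 0.8 = 117.51 kPa.
q_ult = 592.02 + 269.85 + 117.51 = 979.38 kPa.
q_all = q_ult / FS = 979.38 / 3.5 = 279.82 kPa.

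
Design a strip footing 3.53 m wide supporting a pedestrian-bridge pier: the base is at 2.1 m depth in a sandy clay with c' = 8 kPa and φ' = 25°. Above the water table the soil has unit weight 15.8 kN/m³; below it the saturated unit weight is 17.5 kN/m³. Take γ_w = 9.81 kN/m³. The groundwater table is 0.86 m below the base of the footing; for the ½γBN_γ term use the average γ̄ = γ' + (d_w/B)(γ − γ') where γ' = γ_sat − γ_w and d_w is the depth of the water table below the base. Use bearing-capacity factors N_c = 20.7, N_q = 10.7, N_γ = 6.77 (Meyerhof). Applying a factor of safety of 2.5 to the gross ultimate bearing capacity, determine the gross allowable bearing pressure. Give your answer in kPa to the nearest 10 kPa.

q_all ≈ 250 kPa

Overburden at base level: q = 15.8 × 2.1 = 33.18 kPa.
The water table is 0.86 m below the base (< B = 3.53 m), so the ½γBN_γ term uses γ̄ = γ' + (d_w/B)(γ − γ') = 7.69 + (0.86/3.53)(15.8 − 7.69) = 9.6658 kN/m³.
Cohesion term c·N_c = 8 × 20.7 = 165.6 kPa; surcharge term q·N_q = 33.18 × 10.7 = 355.03 kPa; self-weight term 0.5·γ·B·N_γ = 0.5 × 9.6658 × 3.53 × 6.77 = 115.5 kPa.
q_ult = 165.6 + 355.03 + 115.5 = 636.12 kPa.
q_all = q_ult / FS = 636.12 / 2.5 = 254.45 kPa.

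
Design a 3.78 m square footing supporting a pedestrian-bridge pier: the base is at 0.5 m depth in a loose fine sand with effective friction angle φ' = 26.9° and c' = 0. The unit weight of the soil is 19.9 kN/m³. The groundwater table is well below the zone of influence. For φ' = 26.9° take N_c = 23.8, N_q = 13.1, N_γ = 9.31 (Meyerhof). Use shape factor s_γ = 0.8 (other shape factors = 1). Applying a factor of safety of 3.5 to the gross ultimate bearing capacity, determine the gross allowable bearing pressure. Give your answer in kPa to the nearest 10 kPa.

q_all ≈ 120 kPa

Overburden at base level: q = 19.9 × 0.5 = 9.95 kPa.
Surcharge term q·N_q = 9.95 × 13.1 = 130.34 kPa; self-weight term 0.5·γ·B·N_γ·s_γ = 0.5 × 19.9 × 3.78 × 9.31 × 0.8 = 280.13 kPa.
q_ult = 130.34 + 280.13 = 410.47 kPa.
q_all = q_ult / FS = 410.47 / 3.5 = 117.28 kPa.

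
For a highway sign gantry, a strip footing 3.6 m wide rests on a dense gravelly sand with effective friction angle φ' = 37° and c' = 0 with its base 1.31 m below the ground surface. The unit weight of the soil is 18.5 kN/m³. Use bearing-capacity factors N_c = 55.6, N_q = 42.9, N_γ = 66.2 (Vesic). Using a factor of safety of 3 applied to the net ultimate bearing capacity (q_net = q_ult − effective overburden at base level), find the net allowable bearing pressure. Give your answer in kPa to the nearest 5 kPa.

Overburden at base level: q = 18.5 × 1.31 = 24.235 kPa.
Surcharge term q·N_q = 24.235 × 42.9 = 1039.7 kPa; self-weight term 0.5·γ·B·N_γ = 0.5 × 18.5 × 3.6 × 66.2 = 2204.5 kPa.
q_ult = 1039.7 + 2204.5 = 3244.1 kPa.
Net ultimate: q_net = 3244.1 − 24.235 = 3219.9 kPa.
q_all(net) = 3219.9 / 3 = 1073.3 kPa.

q_all(net) ≈ 1075 kPa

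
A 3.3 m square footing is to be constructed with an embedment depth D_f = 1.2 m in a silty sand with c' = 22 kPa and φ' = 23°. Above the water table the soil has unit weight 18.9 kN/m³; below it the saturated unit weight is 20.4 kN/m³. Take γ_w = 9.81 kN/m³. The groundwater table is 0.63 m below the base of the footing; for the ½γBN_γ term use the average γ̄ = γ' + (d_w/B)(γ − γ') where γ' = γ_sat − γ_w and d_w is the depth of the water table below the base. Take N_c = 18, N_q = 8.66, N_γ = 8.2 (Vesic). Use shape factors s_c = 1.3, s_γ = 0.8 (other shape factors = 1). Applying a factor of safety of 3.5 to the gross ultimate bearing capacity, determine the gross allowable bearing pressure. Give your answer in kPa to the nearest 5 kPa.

q_all ≈ 240 kPa

Overburden at base level: q = 18.9 × 1.2 = 22.68 kPa.
The water table is 0.63 m below the base (< B = 3.3 m), so the ½γBN_γ term uses γ̄ = γ' + (d_w/B)(γ − γ') = 10.59 + (0.63/3.3)(18.9 − 10.59) = 12.176 kN/m³.
Cohesion term c·N_c·s_c = 22 × 18 × 1.3 = 514.8 kPa; surcharge term q·N_q = 22.68 × 8.66 = 196.41 kPa; self-weight term 0.5·γ·B·N_γ·s_γ = 0.5 × 12.176 × 3.3 × 8.2 × 0.8 = 131.8 kPa.
q_ult = 514.8 + 196.41 + 131.8 = 843.01 kPa.
q_all = q_ult / FS = 843.01 / 3.5 = 240.86 kPa.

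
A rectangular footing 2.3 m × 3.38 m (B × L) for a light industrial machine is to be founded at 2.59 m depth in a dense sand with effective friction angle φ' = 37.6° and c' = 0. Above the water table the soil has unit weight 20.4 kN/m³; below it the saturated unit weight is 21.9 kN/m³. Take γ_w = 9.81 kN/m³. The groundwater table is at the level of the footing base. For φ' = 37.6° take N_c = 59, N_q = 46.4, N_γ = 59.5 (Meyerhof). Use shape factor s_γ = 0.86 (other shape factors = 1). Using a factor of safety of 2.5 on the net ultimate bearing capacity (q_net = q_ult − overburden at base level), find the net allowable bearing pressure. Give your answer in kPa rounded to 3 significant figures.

q_all(net) ≈ 1240 kPa

q = γ·D_f = 20.4 × 2.59 = 52.836 kPa.
For the ½γBN_γ term take γ' = 21.9 − 9.81 = 12.09 kN/m³ (soil below base is submerged).
q·N_q = 52.836 × 46.4 = 2451.6 kPa
0.5·γ·B·N_γ·s_γ = 0.5 × 12.09 × 2.3 × 59.5 × 0.86 = 711.44 kPa
q_ult = 2451.6 + 711.44 = 3163 kPa.
q_net = 3163 − 52.836 = 3110.2 kPa.
q_all(net) = 3110.2 / 2.5 = 1244.1 kPa.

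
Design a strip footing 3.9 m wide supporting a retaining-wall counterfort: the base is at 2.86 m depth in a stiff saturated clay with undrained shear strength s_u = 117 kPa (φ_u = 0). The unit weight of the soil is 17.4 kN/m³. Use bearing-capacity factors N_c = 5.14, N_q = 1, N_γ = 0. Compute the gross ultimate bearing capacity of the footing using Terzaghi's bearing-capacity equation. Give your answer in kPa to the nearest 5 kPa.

q = γ·D_f = 17.4 × 2.86 = 49.764 kPa.
c·N_c = 117 × 5.14 = 601.38 kPa
q·N_q = 49.764 × 1 = 49.764 kPa
q_ult = 601.38 + 49.764 = 651.14 kPa.

q_ult ≈ 650 kPa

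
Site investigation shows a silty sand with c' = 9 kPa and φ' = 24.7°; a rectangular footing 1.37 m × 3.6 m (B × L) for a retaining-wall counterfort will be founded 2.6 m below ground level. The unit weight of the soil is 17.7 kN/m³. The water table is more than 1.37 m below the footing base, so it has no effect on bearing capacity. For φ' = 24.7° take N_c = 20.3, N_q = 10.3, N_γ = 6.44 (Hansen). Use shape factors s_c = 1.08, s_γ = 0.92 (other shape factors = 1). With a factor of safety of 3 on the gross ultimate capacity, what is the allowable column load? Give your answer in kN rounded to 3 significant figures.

q = γ·D_f = 17.7 × 2.6 = 46.02 kPa.
c·N_c·s_c = 9 × 20.3 × 1.08 = 197.32 kPa
q·N_q = 46.02 × 10.3 = 474.01 kPa
0.5·γ·B·N_γ·s_γ = 0.5 × 17.7 × 1.37 × 6.44 × 0.92 = 71.835 kPa
q_ult = 197.32 + 474.01 + 71.835 = 743.16 kPa.
Gross allowable pressure q_all = 743.16 / 3 = 247.72 kPa.
Footing area = 4.932 m², so allowable column load = 247.72 × 4.932 = 1221.8 kN.

P_all ≈ 1220 kN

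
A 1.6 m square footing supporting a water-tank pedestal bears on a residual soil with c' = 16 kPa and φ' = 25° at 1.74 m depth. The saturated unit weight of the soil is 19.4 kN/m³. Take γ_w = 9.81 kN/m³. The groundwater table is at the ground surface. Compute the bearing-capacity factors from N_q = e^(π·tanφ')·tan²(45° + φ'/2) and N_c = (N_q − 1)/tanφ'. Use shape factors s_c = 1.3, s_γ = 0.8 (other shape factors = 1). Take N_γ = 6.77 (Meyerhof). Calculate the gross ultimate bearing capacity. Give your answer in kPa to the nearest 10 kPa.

q_ult ≈ 650 kPa

tan25° = 0.4663, so N_q = e^(π×0.4663)·tan²(57.5°) = 4.327 × 2.464 = 10.66.
N_c = (10.66 − 1)/tan25° = 20.72.
γ' = 19.4 − 9.81 = 9.59 kN/m³ (submerged throughout). q = 9.59 × 1.74 = 16.687 kPa; the same γ' applies in the ½γBN_γ term.
c·N_c·s_c = 16 × 20.721 × 1.3 = 430.99 kPa
q·N_q = 16.687 × 10.662 = 177.91 kPa
0.5·γ·B·N_γ·s_γ = 0.5 × 9.59 × 1.6 × 6.77 × 0.8 = 41.552 kPa
q_ult = 430.99 + 177.91 + 41.552 = 650.45 kPa.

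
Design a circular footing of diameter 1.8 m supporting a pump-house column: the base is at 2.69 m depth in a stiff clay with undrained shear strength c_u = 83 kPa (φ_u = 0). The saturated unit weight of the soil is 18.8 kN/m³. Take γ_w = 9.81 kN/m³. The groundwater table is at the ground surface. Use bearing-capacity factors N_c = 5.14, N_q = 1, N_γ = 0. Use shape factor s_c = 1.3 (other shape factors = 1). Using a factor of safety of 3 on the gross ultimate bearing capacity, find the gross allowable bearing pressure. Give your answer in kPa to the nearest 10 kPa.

q_all ≈ 190 kPa

Water table at ground surface, so effective unit weight γ' = 18.8 − 9.81 = 8.99 kN/m³ is used throughout; overburden q = 8.99 × 2.69 = 24.183 kPa.
Cohesion term c·N_c·s_c = 83 × 5.14 × 1.3 = 554.61 kPa; surcharge term q·N_q = 24.183 × 1 = 24.183 kPa.
q_ult = 554.61 + 24.183 = 578.79 kPa.
q_all = 578.79 / 3 = 192.93 kPa.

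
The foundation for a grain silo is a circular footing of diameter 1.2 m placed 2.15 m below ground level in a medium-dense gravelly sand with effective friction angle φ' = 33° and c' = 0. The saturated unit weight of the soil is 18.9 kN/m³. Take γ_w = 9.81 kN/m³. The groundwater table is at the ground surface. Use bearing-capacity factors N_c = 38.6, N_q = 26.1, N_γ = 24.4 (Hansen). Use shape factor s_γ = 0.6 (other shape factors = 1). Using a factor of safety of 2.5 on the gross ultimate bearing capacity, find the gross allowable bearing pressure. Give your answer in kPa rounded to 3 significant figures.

With the water table at the surface the whole profile is submerged: γ' = 18.9 − 9.81 = 9.09 kN/m³, so q = γ'·D_f = 19.543 kPa; the same γ' applies in the ½γBN_γ term.
q_ult = q·N_q + 0.5·γ·B·N_γ·s_γ
     = 19.543 × 26.1 + 0.5 × 9.09 × 1.2 × 24.4 × 0.6
     = 510.09 + 79.847 = 589.93 kPa.
q_all = 589.93 / 2.5 = 235.97 kPa.

q_all ≈ 236 kPa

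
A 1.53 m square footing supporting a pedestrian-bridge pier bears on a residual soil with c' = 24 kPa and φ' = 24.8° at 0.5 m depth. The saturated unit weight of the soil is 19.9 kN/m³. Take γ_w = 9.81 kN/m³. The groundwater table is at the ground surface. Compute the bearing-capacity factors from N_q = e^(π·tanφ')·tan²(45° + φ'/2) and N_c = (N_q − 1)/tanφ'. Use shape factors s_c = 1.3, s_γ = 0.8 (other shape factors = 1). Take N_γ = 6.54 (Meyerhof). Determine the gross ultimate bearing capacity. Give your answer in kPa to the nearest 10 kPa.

tan24.8° = 0.4621, so N_q = e^(π×0.4621)·tan²(57.4°) = 4.27 × 2.445 = 10.44.
N_c = (10.44 − 1)/tan24.8° = 20.43.
γ' = 19.9 − 9.81 = 10.09 kN/m³ (submerged throughout). q = 10.09 × 0.5 = 5.045 kPa; the same γ' applies in the ½γBN_γ term.
c·N_c·s_c = 24 × 20.431 × 1.3 = 637.44 kPa
q·N_q = 5.045 × 10.44 = 52.671 kPa
0.5·γ·B·N_γ·s_γ = 0.5 × 10.09 × 1.53 × 6.54 × 0.8 = 40.385 kPa
q_ult = 637.44 + 52.671 + 40.385 = 730.49 kPa.

q_ult ≈ 730 kPa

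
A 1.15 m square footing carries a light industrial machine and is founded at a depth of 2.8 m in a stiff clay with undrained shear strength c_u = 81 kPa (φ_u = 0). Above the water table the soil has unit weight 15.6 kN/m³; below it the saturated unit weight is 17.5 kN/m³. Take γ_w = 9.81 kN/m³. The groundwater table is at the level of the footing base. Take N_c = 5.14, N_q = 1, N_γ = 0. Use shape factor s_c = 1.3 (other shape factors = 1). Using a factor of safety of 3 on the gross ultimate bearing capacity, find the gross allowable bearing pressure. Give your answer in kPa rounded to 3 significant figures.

Overburden at base level: q = 15.6 × 2.8 = 43.68 kPa.
Cohesion term c·N_c·s_c = 81 × 5.14 × 1.3 = 541.24 kPa; surcharge term q·N_q = 43.68 × 1 = 43.68 kPa.
q_ult = 541.24 + 43.68 = 584.92 kPa.
q_all = 584.92 / 3 = 194.97 kPa.

q_all ≈ 195 kPa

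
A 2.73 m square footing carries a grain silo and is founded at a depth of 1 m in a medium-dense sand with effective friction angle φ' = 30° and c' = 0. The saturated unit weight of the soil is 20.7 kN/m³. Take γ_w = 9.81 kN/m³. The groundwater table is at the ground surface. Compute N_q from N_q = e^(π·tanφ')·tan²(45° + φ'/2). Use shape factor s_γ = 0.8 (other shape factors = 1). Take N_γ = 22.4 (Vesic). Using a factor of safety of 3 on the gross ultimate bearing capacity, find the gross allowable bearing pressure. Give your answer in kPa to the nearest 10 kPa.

N_q = e^(π·tan30°)·tan²(60°) = 18.4.
With the water table at the surface the whole profile is submerged: γ' = 20.7 − 9.81 = 10.89 kN/m³, so q = γ'·D_f = 10.89 kPa; the same γ' applies in the ½γBN_γ term.
q_ult = q·N_q + 0.5·γ·B·N_γ·s_γ
     = 10.89 × 18.401 + 0.5 × 10.89 × 2.73 × 22.4 × 0.8
     = 200.39 + 266.38 = 466.77 kPa.
q_all = 466.77 / 3 = 155.59 kPa.

q_all ≈ 160 kPa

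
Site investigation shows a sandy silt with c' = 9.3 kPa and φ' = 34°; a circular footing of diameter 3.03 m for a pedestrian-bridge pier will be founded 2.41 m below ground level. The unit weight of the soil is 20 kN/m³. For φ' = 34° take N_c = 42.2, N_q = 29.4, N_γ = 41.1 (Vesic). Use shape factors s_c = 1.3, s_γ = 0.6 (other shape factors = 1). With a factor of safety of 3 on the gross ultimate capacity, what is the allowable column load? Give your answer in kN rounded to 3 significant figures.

Effective surcharge at the founding depth q = γ·D_f = 20 × 2.41 = 48.2 kPa.
q_ult = c·N_c·s_c + q·N_q + 0.5·γ·B·N_γ·s_γ
     = 9.3 × 42.2 × 1.3 + 48.2 × 29.4 + 0.5 × 20 × 3.03 × 41.1 × 0.6
     = 510.2 + 1417.1 + 747.2 = 2674.5 kPa.
Gross allowable pressure q_all = 2674.5 / 3 = 891.49 kPa.
Footing area = 7.2107 m², so allowable column load = 891.49 × 7.2107 = 6428.3 kN.

P_all ≈ 6430 kN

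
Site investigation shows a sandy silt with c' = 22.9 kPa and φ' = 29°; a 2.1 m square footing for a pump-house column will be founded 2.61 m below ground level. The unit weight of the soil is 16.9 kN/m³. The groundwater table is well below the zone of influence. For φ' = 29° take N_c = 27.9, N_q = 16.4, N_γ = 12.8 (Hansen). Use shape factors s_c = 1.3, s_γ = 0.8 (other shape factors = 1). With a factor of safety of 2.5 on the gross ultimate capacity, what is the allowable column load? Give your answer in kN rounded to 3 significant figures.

Effective surcharge at the founding depth q = γ·D_f = 16.9 × 2.61 = 44.109 kPa.
q_ult = c·N_c·s_c + q·N_q + 0.5·γ·B·N_γ·s_γ
     = 22.9 × 27.9 × 1.3 + 44.109 × 16.4 + 0.5 × 16.9 × 2.1 × 12.8 × 0.8
     = 830.58 + 723.39 + 181.71 = 1735.7 kPa.
Gross allowable pressure q_all = 1735.7 / 2.5 = 694.27 kPa.
Footing area = 4.41 m², so allowable column load = 694.27 × 4.41 = 3061.7 kN.

P_all ≈ 3060 kN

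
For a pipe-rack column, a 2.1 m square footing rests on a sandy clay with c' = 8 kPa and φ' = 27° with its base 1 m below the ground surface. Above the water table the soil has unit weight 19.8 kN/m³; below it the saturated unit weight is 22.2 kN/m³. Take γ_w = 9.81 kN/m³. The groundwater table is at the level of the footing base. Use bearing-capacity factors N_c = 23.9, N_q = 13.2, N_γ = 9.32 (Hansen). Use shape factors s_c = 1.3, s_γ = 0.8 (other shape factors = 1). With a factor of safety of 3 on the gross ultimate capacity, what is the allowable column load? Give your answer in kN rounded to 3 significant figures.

P_all ≈ 892 kN

Effective surcharge at the founding depth q = γ·D_f = 19.8 × 1 = 19.8 kPa.
The water table coincides with the base, so in the self-weight term γ → γ' = 12.39 kN/m³.
q_ult = c·N_c·s_c + q·N_q + 0.5·γ·B·N_γ·s_γ
     = 8 × 23.9 × 1.3 + 19.8 × 13.2 + 0.5 × 12.39 × 2.1 × 9.32 × 0.8
     = 248.56 + 261.36 + 96.999 = 606.92 kPa.
Gross allowable pressure q_all = 606.92 / 3 = 202.31 kPa.
Footing area = 4.41 m², so allowable column load = 202.31 × 4.41 = 892.17 kN.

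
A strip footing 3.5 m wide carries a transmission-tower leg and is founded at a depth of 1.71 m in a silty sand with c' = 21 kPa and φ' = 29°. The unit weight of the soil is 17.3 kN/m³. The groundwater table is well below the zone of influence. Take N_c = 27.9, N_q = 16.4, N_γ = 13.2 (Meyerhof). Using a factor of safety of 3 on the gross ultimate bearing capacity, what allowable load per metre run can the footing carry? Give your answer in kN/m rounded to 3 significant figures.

q = γ·D_f = 17.3 × 1.71 = 29.583 kPa.
c·N_c = 21 × 27.9 = 585.9 kPa
q·N_q = 29.583 × 16.4 = 485.16 kPa
0.5·γ·B·N_γ = 0.5 × 17.3 × 3.5 × 13.2 = 399.63 kPa
q_ult = 585.9 + 485.16 + 399.63 = 1470.7 kPa.
Gross allowable pressure q_all = 1470.7 / 3 = 490.23 kPa.
Allowable wall load = q_all × B = 490.23 × 3.5 = 1715.8 kN per metre run.

≈ 1720 kN/m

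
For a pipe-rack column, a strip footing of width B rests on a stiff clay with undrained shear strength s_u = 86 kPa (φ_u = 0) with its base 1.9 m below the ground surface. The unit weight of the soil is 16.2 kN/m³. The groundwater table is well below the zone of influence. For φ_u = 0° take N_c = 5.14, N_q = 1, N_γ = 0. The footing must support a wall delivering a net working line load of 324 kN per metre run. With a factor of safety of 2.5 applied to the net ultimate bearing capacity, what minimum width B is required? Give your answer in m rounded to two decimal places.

q = γ·D_f = 16.2 × 1.9 = 30.78 kPa.
c·N_c = 86 × 5.14 = 442.04 kPa
q·N_q = 30.78 × 1 = 30.78 kPa
q_ult = 442.04 + 30.78 = 472.82 kPa.
For φ = 0 the ½γBN_γ term vanishes, so q_ult is independent of B. q_net = 472.82 − 30.78 = 442.04 kPa; q_all(net) = 442.04/2.5 = 176.82 kPa.
Required width B = w / q_all(net) = 324 / 176.82 = 1.832 m.

B = 1.83 m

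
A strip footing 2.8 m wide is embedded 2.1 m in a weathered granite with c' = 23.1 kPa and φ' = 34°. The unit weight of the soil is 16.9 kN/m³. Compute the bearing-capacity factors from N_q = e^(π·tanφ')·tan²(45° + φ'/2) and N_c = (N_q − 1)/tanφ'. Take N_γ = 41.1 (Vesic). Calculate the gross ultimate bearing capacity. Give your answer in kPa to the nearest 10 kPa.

q_ult ≈ 2990 kPa

tan34° = 0.6745, so N_q = e^(π×0.6745)·tan²(62°) = 8.323 × 3.537 = 29.44.
N_c = (29.44 − 1)/tan34° = 42.16.
Overburden at base level: q = 16.9 × 2.1 = 35.49 kPa.
Cohesion term c·N_c = 23.1 × 42.164 = 973.98 kPa; surcharge term q·N_q = 35.49 × 29.44 = 1044.8 kPa; self-weight term 0.5·γ·B·N_γ = 0.5 × 16.9 × 2.8 × 41.1 = 972.43 kPa.
q_ult = 973.98 + 1044.8 + 972.43 = 2991.2 kPa.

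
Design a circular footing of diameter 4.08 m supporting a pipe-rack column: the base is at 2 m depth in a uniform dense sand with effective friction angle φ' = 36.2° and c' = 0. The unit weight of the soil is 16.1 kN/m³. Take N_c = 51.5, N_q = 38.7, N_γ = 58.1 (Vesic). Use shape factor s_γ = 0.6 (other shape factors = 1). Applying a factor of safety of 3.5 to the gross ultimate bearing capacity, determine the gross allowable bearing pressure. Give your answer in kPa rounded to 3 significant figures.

q_all ≈ 683 kPa

Effective surcharge at the founding depth q = γ·D_f = 16.1 × 2 = 32.2 kPa.
q_ult = q·N_q + 0.5·γ·B·N_γ·s_γ
     = 32.2 × 38.7 + 0.5 × 16.1 × 4.08 × 58.1 × 0.6
     = 1246.1 + 1144.9 = 2391.1 kPa.
q_all = q_ult / FS = 2391.1 / 3.5 = 683.17 kPa.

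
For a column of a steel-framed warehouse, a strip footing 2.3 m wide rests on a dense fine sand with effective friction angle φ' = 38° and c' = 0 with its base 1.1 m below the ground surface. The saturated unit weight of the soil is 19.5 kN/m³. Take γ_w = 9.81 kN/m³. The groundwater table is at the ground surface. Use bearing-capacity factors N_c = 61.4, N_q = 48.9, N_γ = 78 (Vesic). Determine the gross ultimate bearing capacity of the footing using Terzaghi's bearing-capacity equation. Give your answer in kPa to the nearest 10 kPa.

Water table at ground surface, so effective unit weight γ' = 19.5 − 9.81 = 9.69 kN/m³ is used throughout; overburden q = 9.69 × 1.1 = 10.659 kPa; the same γ' applies in the ½γBN_γ term.
Surcharge term q·N_q = 10.659 × 48.9 = 521.23 kPa; self-weight term 0.5·γ·B·N_γ = 0.5 × 9.69 × 2.3 × 78 = 869.19 kPa.
q_ult = 521.23 + 869.19 = 1390.4 kPa.

q_ult ≈ 1390 kPa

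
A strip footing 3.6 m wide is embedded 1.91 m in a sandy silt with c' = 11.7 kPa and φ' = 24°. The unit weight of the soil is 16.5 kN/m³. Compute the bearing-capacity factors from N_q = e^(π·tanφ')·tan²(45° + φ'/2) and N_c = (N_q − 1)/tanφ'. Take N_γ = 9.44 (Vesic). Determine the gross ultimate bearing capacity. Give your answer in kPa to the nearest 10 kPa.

q_ult ≈ 810 kPa

tan24° = 0.4452, so N_q = e^(π×0.4452)·tan²(57°) = 4.05 × 2.371 = 9.6.
N_c = (9.6 − 1)/tan24° = 19.32.
Overburden at base level: q = 16.5 × 1.91 = 31.515 kPa.
Cohesion term c·N_c = 11.7 × 19.324 = 226.09 kPa; surcharge term q·N_q = 31.515 × 9.6034 = 302.65 kPa; self-weight term 0.5·γ·B·N_γ = 0.5 × 16.5 × 3.6 × 9.44 = 280.37 kPa.
q_ult = 226.09 + 302.65 + 280.37 = 809.1 kPa.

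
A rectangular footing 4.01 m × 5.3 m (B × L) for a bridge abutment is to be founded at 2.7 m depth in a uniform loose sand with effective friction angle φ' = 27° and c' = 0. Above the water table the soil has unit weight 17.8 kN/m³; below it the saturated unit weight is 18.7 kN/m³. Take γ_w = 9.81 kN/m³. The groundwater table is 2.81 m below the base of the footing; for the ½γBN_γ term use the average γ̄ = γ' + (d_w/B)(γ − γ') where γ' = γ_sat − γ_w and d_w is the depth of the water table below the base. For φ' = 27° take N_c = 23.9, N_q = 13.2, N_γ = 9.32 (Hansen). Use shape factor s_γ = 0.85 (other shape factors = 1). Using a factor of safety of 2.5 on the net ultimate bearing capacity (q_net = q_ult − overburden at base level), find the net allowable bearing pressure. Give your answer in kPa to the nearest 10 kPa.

q_all(net) ≈ 330 kPa

q = γ·D_f = 17.8 × 2.7 = 48.06 kPa.
γ' = 8.89 kN/m³; averaging over the depth B below the base, γ̄ = γ' + (d_w/B)(γ − γ') = 15.134 kN/m³.
q·N_q = 48.06 × 13.2 = 634.39 kPa
0.5·γ·B·N_γ·s_γ = 0.5 × 15.134 × 4.01 × 9.32 × 0.85 = 240.38 kPa
q_ult = 634.39 + 240.38 = 874.77 kPa.
q_net = 874.77 − 48.06 = 826.71 kPa.
q_all(net) = 826.71 / 2.5 = 330.68 kPa.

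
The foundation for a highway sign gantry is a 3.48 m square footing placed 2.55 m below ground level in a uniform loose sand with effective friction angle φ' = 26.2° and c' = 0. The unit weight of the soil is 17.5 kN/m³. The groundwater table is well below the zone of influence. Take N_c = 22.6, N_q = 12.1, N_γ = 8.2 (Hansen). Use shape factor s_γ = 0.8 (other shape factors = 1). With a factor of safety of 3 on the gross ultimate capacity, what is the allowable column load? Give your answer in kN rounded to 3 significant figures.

q = γ·D_f = 17.5 × 2.55 = 44.625 kPa.
q·N_q = 44.625 × 12.1 = 539.96 kPa
0.5·γ·B·N_γ·s_γ = 0.5 × 17.5 × 3.48 × 8.2 × 0.8 = 199.75 kPa
q_ult = 539.96 + 199.75 = 739.71 kPa.
Gross allowable pressure q_all = 739.71 / 3 = 246.57 kPa.
Footing area = 12.1104 m², so allowable column load = 246.57 × 12.1104 = 2986.1 kN.

P_all ≈ 2990 kN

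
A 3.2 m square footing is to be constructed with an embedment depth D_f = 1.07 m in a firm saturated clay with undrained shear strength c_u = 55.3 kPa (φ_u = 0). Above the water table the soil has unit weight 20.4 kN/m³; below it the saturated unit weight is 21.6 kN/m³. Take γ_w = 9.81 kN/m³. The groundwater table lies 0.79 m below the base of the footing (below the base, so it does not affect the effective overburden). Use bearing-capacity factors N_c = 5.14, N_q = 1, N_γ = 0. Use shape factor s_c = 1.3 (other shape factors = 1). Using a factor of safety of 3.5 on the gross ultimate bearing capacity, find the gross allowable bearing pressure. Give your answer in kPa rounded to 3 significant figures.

q_all ≈ 112 kPa

Effective surcharge at the founding depth q = γ·D_f = 20.4 × 1.07 = 21.828 kPa.
q_ult = c·N_c·s_c + q·N_q
     = 55.3 × 5.14 × 1.3 + 21.828 × 1
     = 369.51 + 21.828 = 391.34 kPa.
q_all = 391.34 / 3.5 = 111.81 kPa.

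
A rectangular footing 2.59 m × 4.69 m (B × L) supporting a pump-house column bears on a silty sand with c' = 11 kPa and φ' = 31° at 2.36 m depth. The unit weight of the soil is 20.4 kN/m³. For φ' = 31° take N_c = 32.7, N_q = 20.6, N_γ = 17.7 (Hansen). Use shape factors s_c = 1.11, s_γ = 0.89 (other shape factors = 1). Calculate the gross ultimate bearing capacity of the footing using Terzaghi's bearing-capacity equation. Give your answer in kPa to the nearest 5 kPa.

Overburden at base level: q = 20.4 × 2.36 = 48.144 kPa.
Cohesion term c·N_c·s_c = 11 × 32.7 × 1.11 = 399.27 kPa; surcharge term q·N_q = 48.144 × 20.6 = 991.77 kPa; self-weight term 0.5·γ·B·N_γ·s_γ = 0.5 × 20.4 × 2.59 × 17.7 × 0.89 = 416.16 kPa.
q_ult = 399.27 + 991.77 + 416.16 = 1807.2 kPa.

q_ult ≈ 1805 kPa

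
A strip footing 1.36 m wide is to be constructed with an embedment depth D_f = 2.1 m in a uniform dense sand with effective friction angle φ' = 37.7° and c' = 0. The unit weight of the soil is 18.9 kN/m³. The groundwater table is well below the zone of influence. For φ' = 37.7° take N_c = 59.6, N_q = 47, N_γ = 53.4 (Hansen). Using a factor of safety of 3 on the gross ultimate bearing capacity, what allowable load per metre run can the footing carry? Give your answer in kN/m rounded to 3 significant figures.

q = γ·D_f = 18.9 × 2.1 = 39.69 kPa.
q·N_q = 39.69 × 47 = 1865.4 kPa
0.5·γ·B·N_γ = 0.5 × 18.9 × 1.36 × 53.4 = 686.3 kPa
q_ult = 1865.4 + 686.3 = 2551.7 kPa.
Gross allowable pressure q_all = 2551.7 / 3 = 850.58 kPa.
Allowable wall load = q_all × B = 850.58 × 1.36 = 1156.8 kN per metre run.

≈ 1160 kN/m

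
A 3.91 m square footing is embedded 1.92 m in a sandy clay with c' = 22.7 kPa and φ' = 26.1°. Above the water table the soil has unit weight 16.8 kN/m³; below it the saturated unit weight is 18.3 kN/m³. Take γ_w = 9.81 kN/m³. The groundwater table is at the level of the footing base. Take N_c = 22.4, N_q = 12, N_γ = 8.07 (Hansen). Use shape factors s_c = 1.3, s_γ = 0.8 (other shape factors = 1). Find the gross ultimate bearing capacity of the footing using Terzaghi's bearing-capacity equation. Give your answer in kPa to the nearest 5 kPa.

Overburden at base level: q = 16.8 × 1.92 = 32.256 kPa.
Below the base the soil is submerged, so the ½γBN_γ term uses γ' = 18.3 − 9.81 = 8.49 kN/m³.
Cohesion term c·N_c·s_c = 22.7 × 22.4 × 1.3 = 661.02 kPa; surcharge term q·N_q = 32.256 × 12 = 387.07 kPa; self-weight term 0.5·γ·B·N_γ·s_γ = 0.5 × 8.49 × 3.91 × 8.07 × 0.8 = 107.16 kPa.
q_ult = 661.02 + 387.07 + 107.16 = 1155.3 kPa.

q_ult ≈ 1155 kPa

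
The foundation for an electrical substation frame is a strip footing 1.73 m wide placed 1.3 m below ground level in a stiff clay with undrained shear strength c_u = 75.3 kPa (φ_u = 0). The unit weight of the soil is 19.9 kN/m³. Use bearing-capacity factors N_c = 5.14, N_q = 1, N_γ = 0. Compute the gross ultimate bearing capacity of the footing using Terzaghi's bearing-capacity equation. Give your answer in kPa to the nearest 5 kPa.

q_ult ≈ 415 kPa

Overburden at base level: q = 19.9 × 1.3 = 25.87 kPa.
Cohesion term c·N_c = 75.3 × 5.14 = 387.04 kPa; surcharge term q·N_q = 25.87 × 1 = 25.87 kPa.
q_ult = 387.04 + 25.87 = 412.91 kPa.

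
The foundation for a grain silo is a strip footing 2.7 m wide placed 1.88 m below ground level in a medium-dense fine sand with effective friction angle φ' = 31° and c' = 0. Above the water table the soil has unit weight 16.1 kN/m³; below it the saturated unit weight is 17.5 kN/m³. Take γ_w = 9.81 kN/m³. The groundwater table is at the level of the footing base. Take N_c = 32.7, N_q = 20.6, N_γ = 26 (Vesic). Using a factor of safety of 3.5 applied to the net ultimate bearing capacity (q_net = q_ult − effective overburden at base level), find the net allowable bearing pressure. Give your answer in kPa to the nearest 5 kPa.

q_all(net) ≈ 245 kPa

q = γ·D_f = 16.1 × 1.88 = 30.268 kPa.
For the ½γBN_γ term take γ' = 17.5 − 9.81 = 7.69 kN/m³ (soil below base is submerged).
q·N_q = 30.268 × 20.6 = 623.52 kPa
0.5·γ·B·N_γ = 0.5 × 7.69 × 2.7 × 26 = 269.92 kPa
q_ult = 623.52 + 269.92 = 893.44 kPa.
Net ultimate: q_net = 893.44 − 30.268 = 863.17 kPa.
q_all(net) = 863.17 / 3.5 = 246.62 kPa.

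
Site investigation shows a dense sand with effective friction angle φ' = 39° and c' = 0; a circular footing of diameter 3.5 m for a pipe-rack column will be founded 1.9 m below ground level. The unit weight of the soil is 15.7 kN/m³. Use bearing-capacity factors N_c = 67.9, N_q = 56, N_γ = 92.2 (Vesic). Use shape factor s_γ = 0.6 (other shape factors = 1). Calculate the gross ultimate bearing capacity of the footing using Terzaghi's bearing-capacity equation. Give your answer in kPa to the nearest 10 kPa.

q_ult ≈ 3190 kPa

q = γ·D_f = 15.7 × 1.9 = 29.83 kPa.
q·N_q = 29.83 × 56 = 1670.5 kPa
0.5·γ·B·N_γ·s_γ = 0.5 × 15.7 × 3.5 × 92.2 × 0.6 = 1519.9 kPa
q_ult = 1670.5 + 1519.9 = 3190.4 kPa.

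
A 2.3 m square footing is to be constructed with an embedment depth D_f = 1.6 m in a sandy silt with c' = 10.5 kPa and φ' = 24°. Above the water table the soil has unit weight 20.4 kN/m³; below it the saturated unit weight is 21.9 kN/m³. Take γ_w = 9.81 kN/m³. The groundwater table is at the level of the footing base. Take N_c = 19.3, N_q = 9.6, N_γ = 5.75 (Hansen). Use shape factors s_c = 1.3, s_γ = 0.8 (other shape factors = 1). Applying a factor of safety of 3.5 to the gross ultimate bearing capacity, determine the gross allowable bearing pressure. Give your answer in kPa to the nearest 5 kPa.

q_all ≈ 185 kPa

Overburden at base level: q = 20.4 × 1.6 = 32.64 kPa.
Below the base the soil is submerged, so the ½γBN_γ term uses γ' = 21.9 − 9.81 = 12.09 kN/m³.
Cohesion term c·N_c·s_c = 10.5 × 19.3 × 1.3 = 263.44 kPa; surcharge term q·N_q = 32.64 × 9.6 = 313.34 kPa; self-weight term 0.5·γ·B·N_γ·s_γ = 0.5 × 12.09 × 2.3 × 5.75 × 0.8 = 63.956 kPa.
q_ult = 263.44 + 313.34 + 63.956 = 640.75 kPa.
q_all = q_ult / FS = 640.75 / 3.5 = 183.07 kPa.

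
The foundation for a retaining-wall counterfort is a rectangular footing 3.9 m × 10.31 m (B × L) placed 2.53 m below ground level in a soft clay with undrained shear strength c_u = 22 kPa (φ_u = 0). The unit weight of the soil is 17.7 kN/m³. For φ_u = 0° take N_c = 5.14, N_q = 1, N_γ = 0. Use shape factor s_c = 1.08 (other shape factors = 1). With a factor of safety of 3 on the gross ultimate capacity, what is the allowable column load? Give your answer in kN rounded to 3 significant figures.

q = γ·D_f = 17.7 × 2.53 = 44.781 kPa.
c·N_c·s_c = 22 × 5.14 × 1.08 = 122.13 kPa
q·N_q = 44.781 × 1 = 44.781 kPa
q_ult = 122.13 + 44.781 = 166.91 kPa.
Gross allowable pressure q_all = 166.91 / 3 = 55.636 kPa.
Footing area = 40.209 m², so allowable column load = 55.636 × 40.209 = 2237.1 kN.

P_all ≈ 2240 kN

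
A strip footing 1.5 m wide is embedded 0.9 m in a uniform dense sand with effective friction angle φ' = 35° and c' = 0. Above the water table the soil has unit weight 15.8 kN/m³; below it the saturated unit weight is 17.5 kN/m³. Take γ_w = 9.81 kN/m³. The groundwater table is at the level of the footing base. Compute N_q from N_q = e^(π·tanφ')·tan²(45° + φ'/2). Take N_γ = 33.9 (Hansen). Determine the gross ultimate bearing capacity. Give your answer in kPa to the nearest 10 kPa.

tan35° = 0.7002, so N_q = e^(π×0.7002)·tan²(62.5°) = 9.023 × 3.69 = 33.3.
Overburden at base level: q = 15.8 × 0.9 = 14.22 kPa.
Below the base the soil is submerged, so the ½γBN_γ term uses γ' = 17.5 − 9.81 = 7.69 kN/m³.
Surcharge term q·N_q = 14.22 × 33.296 = 473.47 kPa; self-weight term 0.5·γ·B·N_γ = 0.5 × 7.69 × 1.5 × 33.9 = 195.52 kPa.
q_ult = 473.47 + 195.52 = 668.99 kPa.

q_ult ≈ 670 kPa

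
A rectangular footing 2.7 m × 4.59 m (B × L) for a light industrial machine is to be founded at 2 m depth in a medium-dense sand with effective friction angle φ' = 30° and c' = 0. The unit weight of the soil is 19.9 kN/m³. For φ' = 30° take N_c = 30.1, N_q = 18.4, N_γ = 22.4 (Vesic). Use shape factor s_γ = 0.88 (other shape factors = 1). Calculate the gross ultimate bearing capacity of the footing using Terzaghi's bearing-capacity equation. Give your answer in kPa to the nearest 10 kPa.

q_ult ≈ 1260 kPa

Effective surcharge at the founding depth q = γ·D_f = 19.9 × 2 = 39.8 kPa.
q_ult = q·N_q + 0.5·γ·B·N_γ·s_γ
     = 39.8 × 18.4 + 0.5 × 19.9 × 2.7 × 22.4 × 0.88
     = 732.32 + 529.56 = 1261.9 kPa.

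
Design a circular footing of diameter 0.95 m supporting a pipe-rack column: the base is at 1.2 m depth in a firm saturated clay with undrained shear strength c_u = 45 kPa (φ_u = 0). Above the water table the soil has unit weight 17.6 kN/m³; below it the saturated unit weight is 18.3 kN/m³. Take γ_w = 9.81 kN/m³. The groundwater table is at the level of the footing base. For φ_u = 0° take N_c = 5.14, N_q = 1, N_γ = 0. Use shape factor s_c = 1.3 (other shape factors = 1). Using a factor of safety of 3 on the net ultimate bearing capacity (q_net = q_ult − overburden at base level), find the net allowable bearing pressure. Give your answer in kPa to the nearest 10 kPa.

q = γ·D_f = 17.6 × 1.2 = 21.12 kPa.
c·N_c·s_c = 45 × 5.14 × 1.3 = 300.69 kPa
q·N_q = 21.12 × 1 = 21.12 kPa
q_ult = 300.69 + 21.12 = 321.81 kPa.
q_net = 321.81 − 21.12 = 300.69 kPa.
q_all(net) = 300.69 / 3 = 100.23 kPa.

q_all(net) ≈ 100 kPa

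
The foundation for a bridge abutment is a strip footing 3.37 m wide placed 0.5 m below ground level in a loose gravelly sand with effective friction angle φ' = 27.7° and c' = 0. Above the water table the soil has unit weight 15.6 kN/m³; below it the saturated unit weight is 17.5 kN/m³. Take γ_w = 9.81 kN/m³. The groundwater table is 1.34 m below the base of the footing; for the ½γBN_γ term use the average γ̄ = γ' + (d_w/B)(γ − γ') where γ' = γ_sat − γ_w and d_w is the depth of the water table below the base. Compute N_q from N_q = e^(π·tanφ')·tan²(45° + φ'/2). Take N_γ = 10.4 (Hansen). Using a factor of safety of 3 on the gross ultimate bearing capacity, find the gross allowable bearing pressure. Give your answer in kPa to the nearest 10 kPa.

N_q = e^(π·tan27.7°)·tan²(58.85°) = 14.24.
Overburden at base level: q = 15.6 × 0.5 = 7.8 kPa.
The water table is 1.34 m below the base (< B = 3.37 m), so the ½γBN_γ term uses γ̄ = γ' + (d_w/B)(γ − γ') = 7.69 + (1.34/3.37)(15.6 − 7.69) = 10.835 kN/m³.
Surcharge term q·N_q = 7.8 × 14.244 = 111.1 kPa; self-weight term 0.5·γ·B·N_γ = 0.5 × 10.835 × 3.37 × 10.4 = 189.88 kPa.
q_ult = 111.1 + 189.88 = 300.98 kPa.
q_all = 300.98 / 3 = 100.33 kPa.

q_all ≈ 100 kPa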